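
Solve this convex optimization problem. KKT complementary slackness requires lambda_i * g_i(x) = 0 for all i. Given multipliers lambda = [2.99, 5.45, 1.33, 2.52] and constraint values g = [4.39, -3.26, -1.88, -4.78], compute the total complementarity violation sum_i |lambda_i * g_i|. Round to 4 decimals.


KKT complementary slackness check:
lambda_1 * g_1 = 2.99 * 4.39 = 13.1261
lambda_2 * g_2 = 5.45 * -3.26 = -17.767
lambda_3 * g_3 = 1.33 * -1.88 = -2.5004
lambda_4 * g_4 = 2.52 * -4.78 = -12.0456
Total violation = 13.1261 + 17.767 + 2.5004 + 12.0456 = 45.4391


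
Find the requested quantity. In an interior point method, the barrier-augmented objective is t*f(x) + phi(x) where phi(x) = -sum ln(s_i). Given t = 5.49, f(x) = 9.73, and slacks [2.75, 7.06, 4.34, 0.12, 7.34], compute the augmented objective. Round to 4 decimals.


Step 1: Compute log-barrier.
ln values: [1.0116, 1.9544, 1.4679, -2.1203, 1.9933]
phi = -(1.0116 + 1.9544 + 1.4679 - 2.1203 + 1.9933) = -4.307
Step 2: Compute augmented objective.
t*f(x) = 5.49*9.73 = 53.4177
Total = 53.4177 - 4.307 = 49.1107


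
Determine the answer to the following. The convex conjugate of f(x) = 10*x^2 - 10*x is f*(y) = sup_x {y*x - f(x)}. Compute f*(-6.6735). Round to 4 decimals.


f*(y) = sup_x {y*x - a*x^2 - b*x} = sup_x {(y-b)*x - a*x^2}
FOC: (y - b) - 2a*x = 0 => x* = (y - b)/(2a)
x* = (-6.6735 + 10)/(2*10) = 0.1663
f*(-6.6735) = (y-b)^2/(4a) = (-6.6735 + 10)^2/(4*10)
= 11.0656/40 = 0.2766


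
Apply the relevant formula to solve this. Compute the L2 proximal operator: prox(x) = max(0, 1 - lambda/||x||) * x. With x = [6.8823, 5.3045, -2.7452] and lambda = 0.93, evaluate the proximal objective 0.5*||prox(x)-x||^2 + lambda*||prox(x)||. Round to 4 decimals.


Step 1: Compute ||x||.
||x|| = 9.1126
Step 2: Compute scaling factor.
scale = max(0, 1 - 0.93/9.1126) = 0.8979
Step 3: prox(x) = [6.1799, 4.7631, -2.465]
||prox(x)|| = 8.1826
Step 4: Proximal objective.
0.5*||prox-x||^2 = 0.4325
lambda*||prox|| = 7.6098
Total = 8.0423


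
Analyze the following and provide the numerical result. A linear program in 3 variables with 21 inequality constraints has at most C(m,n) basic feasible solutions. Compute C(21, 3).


Each vertex corresponds to some choice of n active constraints out of m, so the number of vertices is at most C(m, n) = m! / (n!(m-n)!).
m = 21, n = 3
Numerator: 21 * 20 * 19
Denominator: 3! = 6
C(21, 3) = 1330


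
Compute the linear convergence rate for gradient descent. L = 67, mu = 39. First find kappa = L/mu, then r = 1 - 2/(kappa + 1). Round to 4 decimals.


Step 1: Compute the condition number.
kappa = L/mu = 67/39 = 1.7179
Step 2: Compute the convergence rate.
r = 1 - 2/(kappa + 1) = 1 - 2*mu/(L + mu) = (L - mu)/(L + mu) = 28/106 = 0.2642


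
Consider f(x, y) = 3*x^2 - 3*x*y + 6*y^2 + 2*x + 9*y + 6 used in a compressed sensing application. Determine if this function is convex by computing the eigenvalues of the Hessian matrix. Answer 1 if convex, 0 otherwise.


The Hessian of f(x,y) = 3*x^2 - 3*x*y + 6*y^2 + 2*x + 9*y + 6 is:
H = [[6, -3], [-3, 12]]
Trace = 6 + 12 = 18
Determinant = 6*12 - (-3)^2 = 63
Discriminant = (18)^2 - 4*63 = 72.0
Eigenvalues: lambda_1 = 4.7574, lambda_2 = 13.2426
The function is convex.

1


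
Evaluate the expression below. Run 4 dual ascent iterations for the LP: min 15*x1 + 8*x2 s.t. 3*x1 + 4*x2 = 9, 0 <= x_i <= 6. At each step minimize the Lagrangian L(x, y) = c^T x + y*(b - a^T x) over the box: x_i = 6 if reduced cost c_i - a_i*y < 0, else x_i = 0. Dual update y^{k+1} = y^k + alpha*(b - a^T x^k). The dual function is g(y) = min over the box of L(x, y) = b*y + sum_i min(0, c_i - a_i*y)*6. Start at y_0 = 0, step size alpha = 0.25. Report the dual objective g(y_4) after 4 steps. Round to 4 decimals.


Dual ascent for LP: min 15*x1 + 8*x2, 3*x1 + 4*x2 = 9, 0 <= x_i <= 6
Step 1: y^k = 0.0, reduced costs: (15.0, 8.0)
  x^k = (0.0, 0.0), subgradient = b - a^T x = 9.0
  y^{k+1} = 0.0 + 0.25*9.0 = 2.25
Step 2: y^k = 2.25, reduced costs: (8.25, -1.0)
  x^k = (0.0, 6.0), subgradient = b - a^T x = -15.0
  y^{k+1} = 2.25 + 0.25*-15.0 = -1.5
Step 3: y^k = -1.5, reduced costs: (19.5, 14.0)
  x^k = (0.0, 0.0), subgradient = b - a^T x = 9.0
  y^{k+1} = -1.5 + 0.25*9.0 = 0.75
Step 4: y^k = 0.75, reduced costs: (12.75, 5.0)
  x^k = (0.0, 0.0), subgradient = b - a^T x = 9.0
  y^{k+1} = 0.75 + 0.25*9.0 = 3.0
Dual objective at y_4 = 3.0: reduced costs (6.0, -4.0), box minimizer x = (0.0, 6.0)
g(y_4) = b*y + (c1 - a1*y)*x1 + (c2 - a2*y)*x2 = 9*3.0 + 6.0*0.0 + (-4.0)*6.0 = 27.0 + 0.0 - 24.0 = 3.0


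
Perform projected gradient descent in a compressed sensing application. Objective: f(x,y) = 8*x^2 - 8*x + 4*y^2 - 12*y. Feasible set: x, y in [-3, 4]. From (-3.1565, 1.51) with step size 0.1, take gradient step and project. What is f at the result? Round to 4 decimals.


Step 1: Compute gradient at (-3.1565, 1.51).
grad_x = 2*8*-3.1565 - 8 = -58.504
grad_y = 2*4*1.51 - 12 = 0.08
Step 2: Gradient step.
x_raw = -3.1565 - 0.1*-58.504 = 2.6939
y_raw = 1.51 - 0.1*0.08 = 1.502
Step 3: Project onto [-3, 4].
x_proj = clip(2.6939) = 2.6939
y_proj = clip(1.502) = 1.502
Step 4: Evaluate f.
f(2.6939, 1.502) = 27.5056


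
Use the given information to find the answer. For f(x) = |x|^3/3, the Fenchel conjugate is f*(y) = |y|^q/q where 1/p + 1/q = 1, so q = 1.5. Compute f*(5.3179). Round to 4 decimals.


The conjugate exponent q satisfies 1/p + 1/q = 1.
p = 3, so q = 3/(3 - 1) = 1.5
|y|^q = 5.3179^1.5 = 12.2634
f*(5.3179) = 12.2634 / 1.5 = 8.1756


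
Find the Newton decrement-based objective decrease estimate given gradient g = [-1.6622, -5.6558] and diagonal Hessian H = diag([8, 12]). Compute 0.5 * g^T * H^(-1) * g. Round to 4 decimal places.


Step 1: H is diagonal, so H^(-1) * g = [-0.2078, -0.4713].
Step 2: g^T H^(-1) g = sum_i g_i^2 / H_ii
  = (-1.6622)^2/8 + (-5.6558)^2/12
  = 0.3454 + 2.6657 = 3.011
Step 3: Objective decrease = 0.5 * g^T H^(-1) g = 1.5055


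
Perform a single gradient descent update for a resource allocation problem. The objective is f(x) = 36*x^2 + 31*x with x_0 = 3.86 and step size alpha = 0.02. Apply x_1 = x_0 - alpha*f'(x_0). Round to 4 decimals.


We compute the gradient at x_0 and apply the update.
f'(x) = 72*x + 31
f'(3.86) = 72*3.86 + 31 = 308.92
x_1 = 3.86 - 0.02*308.92 = -2.3184


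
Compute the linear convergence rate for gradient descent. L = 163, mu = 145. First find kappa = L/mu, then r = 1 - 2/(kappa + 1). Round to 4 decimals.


Step 1: Compute the condition number.
kappa = L/mu = 163/145 = 1.1241
Step 2: Compute the convergence rate.
r = 1 - 2/(kappa + 1) = 1 - 2*mu/(L + mu) = (L - mu)/(L + mu) = 18/308 = 0.0584


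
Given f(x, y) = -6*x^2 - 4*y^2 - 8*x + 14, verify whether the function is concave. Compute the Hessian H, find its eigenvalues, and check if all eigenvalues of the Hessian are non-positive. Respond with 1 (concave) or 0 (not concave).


The Hessian of f(x,y) = -6*x^2 - 4*y^2 - 8*x + 14 is:
H = [[-12, 0], [0, -8]]
Trace = -12 - 8 = -20
Determinant = -12*-8 - (0)^2 = 96
Discriminant = (-20)^2 - 4*96 = 16.0
Eigenvalues: lambda_1 = -12.0, lambda_2 = -8.0
The function is concave.

1


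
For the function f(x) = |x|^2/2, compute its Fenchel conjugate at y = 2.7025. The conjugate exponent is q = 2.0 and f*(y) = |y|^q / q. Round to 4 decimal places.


The conjugate exponent q satisfies 1/p + 1/q = 1.
p = 2, so q = 2/(2 - 1) = 2.0
|y|^q = 2.7025^2.0 = 7.3035
f*(2.7025) = 7.3035 / 2.0 = 3.6518


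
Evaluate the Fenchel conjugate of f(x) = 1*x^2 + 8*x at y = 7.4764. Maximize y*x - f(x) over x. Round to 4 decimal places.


f*(y) = sup_x {y*x - a*x^2 - b*x} = sup_x {(y-b)*x - a*x^2}
FOC: (y - b) - 2a*x = 0 => x* = (y - b)/(2a)
x* = (7.4764 - 8)/(2*1) = -0.2618
f*(7.4764) = (y-b)^2/(4a) = (7.4764 - 8)^2/(4*1)
= 0.2742/4 = 0.0685


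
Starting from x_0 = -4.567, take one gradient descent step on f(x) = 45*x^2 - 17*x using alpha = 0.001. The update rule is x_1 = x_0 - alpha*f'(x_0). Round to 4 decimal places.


We compute the gradient at x_0 and apply the update.
f'(x) = 90*x - 17
f'(-4.567) = 90*-4.567 - 17 = -428.03
x_1 = -4.567 - 0.001*-428.03 = -4.139


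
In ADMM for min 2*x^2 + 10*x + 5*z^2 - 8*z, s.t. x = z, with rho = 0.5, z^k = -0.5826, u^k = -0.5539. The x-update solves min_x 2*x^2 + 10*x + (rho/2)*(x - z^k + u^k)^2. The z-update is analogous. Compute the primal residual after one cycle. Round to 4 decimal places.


ADMM iteration with rho = 0.5, z^k = -0.5826, u^k = -0.5539
Step 1: x-update.
Minimize 2*x^2 + 10*x + (0.5/2)*(x + 0.5826 - 0.5539)^2
FOC: (2*2 + 0.5)*x = -10 + 0.5*(-0.5826 + 0.5539)
x^{k+1} = -2.2254
Step 2: z-update.
Minimize 5*z^2 - 8*z + (0.5/2)*(-2.2254 - z - 0.5539)^2
FOC: (2*5 + 0.5)*z = 8 + 0.5*(-2.2254 - 0.5539)
z^{k+1} = 0.6296
Step 3: u-update.
u^{k+1} = -0.5539 - 2.2254 - 0.6296 = -3.4089
Step 4: Primal residual = |-2.2254 - 0.6296| = 2.855


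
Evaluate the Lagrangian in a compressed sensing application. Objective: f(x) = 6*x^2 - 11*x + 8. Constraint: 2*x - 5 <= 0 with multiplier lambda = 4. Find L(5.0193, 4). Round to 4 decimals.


Step 1: Evaluate f(x).
f(5.0193) = 6*5.0193^2 - 11*5.0193 + 8 = 103.9479
Step 2: Evaluate g(x).
g(5.0193) = 2*5.0193 - 5 = 5.0386
Step 3: Compute Lagrangian.
L = 103.9479 + 4*5.0386 = 124.1023


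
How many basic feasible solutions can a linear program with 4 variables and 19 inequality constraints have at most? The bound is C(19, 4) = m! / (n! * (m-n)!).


Each vertex corresponds to some choice of n active constraints out of m, so the number of vertices is at most C(m, n) = m! / (n!(m-n)!).
m = 19, n = 4
Numerator: 19 * 18 * 17 * 16
Denominator: 4! = 24
C(19, 4) = 3876


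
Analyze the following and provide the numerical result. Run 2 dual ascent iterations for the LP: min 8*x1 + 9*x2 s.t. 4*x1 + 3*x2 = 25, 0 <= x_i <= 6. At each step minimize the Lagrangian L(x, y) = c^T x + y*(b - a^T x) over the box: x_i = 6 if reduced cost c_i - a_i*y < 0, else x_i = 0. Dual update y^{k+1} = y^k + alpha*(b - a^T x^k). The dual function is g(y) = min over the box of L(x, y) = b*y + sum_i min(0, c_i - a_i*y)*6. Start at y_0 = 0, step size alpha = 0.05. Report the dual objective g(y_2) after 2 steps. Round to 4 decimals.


Dual ascent for LP: min 8*x1 + 9*x2, 4*x1 + 3*x2 = 25, 0 <= x_i <= 6
Step 1: y^k = 0.0, reduced costs: (8.0, 9.0)
  x^k = (0.0, 0.0), subgradient = b - a^T x = 25.0
  y^{k+1} = 0.0 + 0.05*25.0 = 1.25
Step 2: y^k = 1.25, reduced costs: (3.0, 5.25)
  x^k = (0.0, 0.0), subgradient = b - a^T x = 25.0
  y^{k+1} = 1.25 + 0.05*25.0 = 2.5
Dual objective at y_2 = 2.5: reduced costs (-2.0, 1.5), box minimizer x = (6.0, 0.0)
g(y_2) = b*y + (c1 - a1*y)*x1 + (c2 - a2*y)*x2 = 25*2.5 + (-2.0)*6.0 + 1.5*0.0 = 62.5 - 12.0 + 0.0 = 50.5


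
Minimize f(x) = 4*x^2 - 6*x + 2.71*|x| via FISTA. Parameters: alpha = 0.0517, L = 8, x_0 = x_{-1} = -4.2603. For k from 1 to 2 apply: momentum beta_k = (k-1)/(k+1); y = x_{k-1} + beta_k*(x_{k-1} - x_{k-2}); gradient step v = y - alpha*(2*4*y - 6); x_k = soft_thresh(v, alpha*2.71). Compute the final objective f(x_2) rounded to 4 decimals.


FISTA on f(x) = 4*x^2 - 6*x + 2.71*|x|
L = 8, alpha = 0.0517
Iteration 1: beta = 0.0, y = -4.2603 + 0.0*(-4.2603 + 4.2603) = -4.2603
  grad(y) = -40.0824, v = y - alpha*grad = -2.188
  prox(v) = soft_thresh(-2.188, 0.1401) = -2.0479
Iteration 2: beta = 0.3333, y = -2.0479 + 0.3333*(-2.0479 + 4.2603) = -1.3105
  grad(y) = -16.4838, v = y - alpha*grad = -0.4583
  prox(v) = soft_thresh(-0.4583, 0.1401) = -0.3182
f(x_2) = 4*(-0.3182)^2 - 6*(-0.3182) + 2.71*|-0.3182| = 3.176


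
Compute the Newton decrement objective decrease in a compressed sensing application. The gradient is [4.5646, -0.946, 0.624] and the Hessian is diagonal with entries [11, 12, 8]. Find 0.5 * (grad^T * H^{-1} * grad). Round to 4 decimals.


Step 1: H is diagonal, so H^(-1) * g = [0.415, -0.0788, 0.078].
Step 2: g^T H^(-1) g = sum_i g_i^2 / H_ii
  = (4.5646)^2/11 + (-0.946)^2/12 + (0.624)^2/8
  = 1.8941 + 0.0746 + 0.0487 = 2.0174
Step 3: Objective decrease = 0.5 * g^T H^(-1) g = 1.0087


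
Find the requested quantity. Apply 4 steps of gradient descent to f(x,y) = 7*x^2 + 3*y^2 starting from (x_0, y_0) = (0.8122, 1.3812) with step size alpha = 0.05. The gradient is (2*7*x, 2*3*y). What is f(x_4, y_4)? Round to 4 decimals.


Gradient descent on f(x,y) = 7*x^2 + 3*y^2.
Starting point: (0.8122, 1.3812), alpha = 0.05
Step 1: grad_x = 2*7*0.8122 = 11.3708, grad_y = 2*3*1.3812 = 8.2872
  x_1 = 0.8122 - 0.05*11.3708 = 0.2437
  y_1 = 1.3812 - 0.05*8.2872 = 0.9668
Step 2: grad_x = 2*7*0.2437 = 3.4112, grad_y = 2*3*0.9668 = 5.801
  x_2 = 0.2437 - 0.05*3.4112 = 0.0731
  y_2 = 0.9668 - 0.05*5.801 = 0.6768
Step 3: grad_x = 2*7*0.0731 = 1.0234, grad_y = 2*3*0.6768 = 4.0607
  x_3 = 0.0731 - 0.05*1.0234 = 0.0219
  y_3 = 0.6768 - 0.05*4.0607 = 0.4738
Step 4: grad_x = 2*7*0.0219 = 0.307, grad_y = 2*3*0.4738 = 2.8425
  x_4 = 0.0219 - 0.05*0.307 = 0.0066
  y_4 = 0.4738 - 0.05*2.8425 = 0.3316
f(0.0066, 0.3316) = 7*0.0066^2 + 3*0.3316^2 = 0.3302


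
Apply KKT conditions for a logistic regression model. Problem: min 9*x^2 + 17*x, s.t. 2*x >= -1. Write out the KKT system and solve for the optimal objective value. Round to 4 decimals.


Step 1: Try lambda = 0 (constraint inactive).
x_unc = -17/(2*9) = -0.9444
Check: 2*-0.9444 = -1.8888 < -1 -- violated!
Step 2: Constraint must be active: 2*x = -1
x* = -1/2 = -0.5
lambda = (2*9*(-0.5) + 17)/2 = 4.0
Step 3: Compute optimal value.
f(x*) = 9*(-0.5)^2 + 17*(-0.5) = -6.25


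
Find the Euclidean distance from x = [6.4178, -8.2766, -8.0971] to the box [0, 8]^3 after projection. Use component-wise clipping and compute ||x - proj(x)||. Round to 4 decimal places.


Project each component onto [0, 8].
clip(6.4178) = 6.4178, clip(-8.2766) = 0.0, clip(-8.0971) = 0.0
Projection = [6.4178, 0.0, 0.0]
Squared diffs: [0.0, 68.5021, 65.563]
Distance = sqrt(134.0651) = 11.5787


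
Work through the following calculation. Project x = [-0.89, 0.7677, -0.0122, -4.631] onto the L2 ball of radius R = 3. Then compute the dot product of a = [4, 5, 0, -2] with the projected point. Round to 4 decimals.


Step 1: Compute ||x|| (intermediates to 6 decimals).
||x|| = sqrt((-0.89)^2 + 0.7677^2 + (-0.0122)^2 + (-4.631)^2) = 4.777842
Step 2: Project.
Since ||x|| > R, scale = R/||x|| = 3/4.777842 = 0.627899, proj(x) = scale * x
proj(x) = [-0.55883, 0.482038, -0.00766, -2.9078]
Step 3: Dot product.
a^T * proj(x) = 4*(-0.55883) + 5*0.482038 + 0*(-0.00766) - 2*(-2.9078) = 5.9905


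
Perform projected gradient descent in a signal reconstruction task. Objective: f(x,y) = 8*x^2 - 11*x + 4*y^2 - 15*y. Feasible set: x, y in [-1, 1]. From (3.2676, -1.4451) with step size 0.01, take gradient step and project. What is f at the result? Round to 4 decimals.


Step 1: Compute gradient at (3.2676, -1.4451).
grad_x = 2*8*3.2676 - 11 = 41.2816
grad_y = 2*4*-1.4451 - 15 = -26.5608
Step 2: Gradient step.
x_raw = 3.2676 - 0.01*41.2816 = 2.8548
y_raw = -1.4451 - 0.01*-26.5608 = -1.1795
Step 3: Project onto [-1, 1].
x_proj = clip(2.8548) = 1.0
y_proj = clip(-1.1795) = -1.0
Step 4: Evaluate f.
f(1.0, -1.0) = 16.0


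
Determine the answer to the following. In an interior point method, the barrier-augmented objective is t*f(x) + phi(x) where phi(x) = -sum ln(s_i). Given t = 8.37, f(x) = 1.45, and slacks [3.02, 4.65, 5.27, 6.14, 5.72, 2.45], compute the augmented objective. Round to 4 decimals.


Step 1: Compute log-barrier.
ln values: [1.1053, 1.5369, 1.662, 1.8148, 1.744, 0.8961]
phi = -(1.1053 + 1.5369 + 1.662 + 1.8148 + 1.744 + 0.8961) = -8.759
Step 2: Compute augmented objective.
t*f(x) = 8.37*1.45 = 12.1365
Total = 12.1365 - 8.759 = 3.3775


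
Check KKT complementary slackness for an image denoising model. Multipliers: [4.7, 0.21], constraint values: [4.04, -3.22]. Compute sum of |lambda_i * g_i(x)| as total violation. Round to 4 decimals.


KKT complementary slackness check:
lambda_1 * g_1 = 4.7 * 4.04 = 18.988
lambda_2 * g_2 = 0.21 * -3.22 = -0.6762
Total violation = 18.988 + 0.6762 = 19.6642


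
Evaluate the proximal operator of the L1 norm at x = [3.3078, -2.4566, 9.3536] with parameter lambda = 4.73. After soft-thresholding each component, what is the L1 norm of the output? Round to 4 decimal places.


Soft-thresholding with lambda = 4.73:
prox(3.3078) = sign(3.3078)*max(|3.3078| - 4.73, 0) = 0.0
prox(-2.4566) = sign(-2.4566)*max(|-2.4566| - 4.73, 0) = 0.0
prox(9.3536) = sign(9.3536)*max(|9.3536| - 4.73, 0) = 4.6236
prox(x) = [0.0, 0.0, 4.6236]
||prox(x)||_1 = 0.0 + 0.0 + 4.6236 = 4.6236


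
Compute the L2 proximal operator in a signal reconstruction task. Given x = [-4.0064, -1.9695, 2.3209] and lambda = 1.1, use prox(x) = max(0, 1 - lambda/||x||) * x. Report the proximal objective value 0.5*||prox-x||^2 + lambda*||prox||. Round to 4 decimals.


Step 1: Compute ||x||.
||x|| = 5.0316
Step 2: Compute scaling factor.
scale = max(0, 1 - 1.1/5.0316) = 0.7814
Step 3: prox(x) = [-3.1305, -1.5389, 1.8135]
||prox(x)|| = 3.9316
Step 4: Proximal objective.
0.5*||prox-x||^2 = 0.605
lambda*||prox|| = 4.3248
Total = 4.9297


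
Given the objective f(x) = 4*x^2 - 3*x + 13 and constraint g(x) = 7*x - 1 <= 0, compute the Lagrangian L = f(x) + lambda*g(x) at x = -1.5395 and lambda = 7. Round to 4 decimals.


Step 1: Evaluate f(x).
f(-1.5395) = 4*(-1.5395)^2 - 3*(-1.5395) + 13 = 27.0987
Step 2: Evaluate g(x).
g(-1.5395) = 7*-1.5395 - 1 = -11.7765
Step 3: Compute Lagrangian.
L = 27.0987 + 7*-11.7765 = -55.3368


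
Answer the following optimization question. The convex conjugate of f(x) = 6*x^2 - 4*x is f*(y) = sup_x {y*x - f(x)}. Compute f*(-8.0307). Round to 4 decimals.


f*(y) = sup_x {y*x - a*x^2 - b*x} = sup_x {(y-b)*x - a*x^2}
FOC: (y - b) - 2a*x = 0 => x* = (y - b)/(2a)
x* = (-8.0307 + 4)/(2*6) = -0.3359
f*(-8.0307) = (y-b)^2/(4a) = (-8.0307 + 4)^2/(4*6)
= 16.2465/24 = 0.6769


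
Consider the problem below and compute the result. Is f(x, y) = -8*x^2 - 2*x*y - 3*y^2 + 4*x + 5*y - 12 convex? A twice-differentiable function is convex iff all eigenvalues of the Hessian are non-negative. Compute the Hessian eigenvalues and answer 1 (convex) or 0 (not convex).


The Hessian of f(x,y) = -8*x^2 - 2*x*y - 3*y^2 + 4*x + 5*y - 12 is:
H = [[-16, -2], [-2, -6]]
Trace = -16 - 6 = -22
Determinant = -16*-6 - (-2)^2 = 92
Discriminant = (-22)^2 - 4*92 = 116.0
Eigenvalues: lambda_1 = -16.3852, lambda_2 = -5.6148
The function is not convex.

0


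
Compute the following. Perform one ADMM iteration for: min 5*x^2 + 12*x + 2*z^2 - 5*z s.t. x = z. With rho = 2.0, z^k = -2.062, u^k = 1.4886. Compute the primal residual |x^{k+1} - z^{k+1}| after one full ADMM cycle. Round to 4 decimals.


ADMM iteration with rho = 2.0, z^k = -2.062, u^k = 1.4886
Step 1: x-update.
Minimize 5*x^2 + 12*x + (2.0/2)*(x + 2.062 + 1.4886)^2
FOC: (2*5 + 2.0)*x = -12 + 2.0*(-2.062 - 1.4886)
x^{k+1} = -1.5918
Step 2: z-update.
Minimize 2*z^2 - 5*z + (2.0/2)*(-1.5918 - z + 1.4886)^2
FOC: (2*2 + 2.0)*z = 5 + 2.0*(-1.5918 + 1.4886)
z^{k+1} = 0.7989
Step 3: u-update.
u^{k+1} = 1.4886 - 1.5918 - 0.7989 = -0.9021
Step 4: Primal residual = |-1.5918 - 0.7989| = 2.3907


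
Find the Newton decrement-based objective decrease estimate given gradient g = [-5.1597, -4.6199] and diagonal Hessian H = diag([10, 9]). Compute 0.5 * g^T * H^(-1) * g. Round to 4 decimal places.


Step 1: H is diagonal, so H^(-1) * g = [-0.516, -0.5133].
Step 2: g^T H^(-1) g = sum_i g_i^2 / H_ii
  = (-5.1597)^2/10 + (-4.6199)^2/9
  = 2.6623 + 2.3715 = 5.0337
Step 3: Objective decrease = 0.5 * g^T H^(-1) g = 2.5169


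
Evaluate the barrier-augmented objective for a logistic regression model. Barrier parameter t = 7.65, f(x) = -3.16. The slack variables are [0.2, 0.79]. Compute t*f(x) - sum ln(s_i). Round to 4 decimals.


Step 1: Compute log-barrier.
ln values: [-1.6094, -0.2357]
phi = -(-1.6094 - 0.2357) = 1.8452
Step 2: Compute augmented objective.
t*f(x) = 7.65*-3.16 = -24.174
Total = -24.174 + 1.8452 = -22.3288


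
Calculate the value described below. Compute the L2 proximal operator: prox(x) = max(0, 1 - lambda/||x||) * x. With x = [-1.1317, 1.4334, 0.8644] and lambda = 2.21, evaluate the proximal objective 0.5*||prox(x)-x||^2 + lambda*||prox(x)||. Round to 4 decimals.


Step 1: Compute ||x||.
||x|| = 2.0205
Step 2: Compute scaling factor.
scale = max(0, 1 - 2.21/2.0205) = 0.0
Step 3: prox(x) = [-0.0, 0.0, 0.0]
||prox(x)|| = 0.0
Step 4: Proximal objective.
0.5*||prox-x||^2 = 2.0413
lambda*||prox|| = 0.0
Total = 2.0413


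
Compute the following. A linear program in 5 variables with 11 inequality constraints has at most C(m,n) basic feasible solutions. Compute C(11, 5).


Each vertex corresponds to some choice of n active constraints out of m, so the number of vertices is at most C(m, n) = m! / (n!(m-n)!).
m = 11, n = 5
Numerator: 11 * 10 * 9 * 8 * 7
Denominator: 5! = 120
C(11, 5) = 462


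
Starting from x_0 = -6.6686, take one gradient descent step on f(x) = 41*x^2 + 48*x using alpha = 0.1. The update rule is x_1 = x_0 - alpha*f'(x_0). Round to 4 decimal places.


We compute the gradient at x_0 and apply the update.
f'(x) = 82*x + 48
f'(-6.6686) = 82*-6.6686 + 48 = -498.8252
x_1 = -6.6686 - 0.1*-498.8252 = 43.2139


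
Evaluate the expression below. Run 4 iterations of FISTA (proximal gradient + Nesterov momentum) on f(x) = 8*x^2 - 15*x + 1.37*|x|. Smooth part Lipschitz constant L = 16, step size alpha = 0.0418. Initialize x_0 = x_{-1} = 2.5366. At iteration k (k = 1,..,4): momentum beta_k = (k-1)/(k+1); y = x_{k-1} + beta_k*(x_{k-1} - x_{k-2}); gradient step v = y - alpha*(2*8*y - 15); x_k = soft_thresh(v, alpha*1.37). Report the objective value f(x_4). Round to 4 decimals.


FISTA on f(x) = 8*x^2 - 15*x + 1.37*|x|
L = 16, alpha = 0.0418
Iteration 1: beta = 0.0, y = 2.5366 + 0.0*(2.5366 - 2.5366) = 2.5366
  grad(y) = 25.5856, v = y - alpha*grad = 1.4671
  prox(v) = soft_thresh(1.4671, 0.0573) = 1.4099
Iteration 2: beta = 0.3333, y = 1.4099 + 0.3333*(1.4099 - 2.5366) = 1.0343
  grad(y) = 1.5484, v = y - alpha*grad = 0.9696
  prox(v) = soft_thresh(0.9696, 0.0573) = 0.9123
Iteration 3: beta = 0.5, y = 0.9123 + 0.5*(0.9123 - 1.4099) = 0.6635
  grad(y) = -4.384, v = y - alpha*grad = 0.8468
  prox(v) = soft_thresh(0.8468, 0.0573) = 0.7895
Iteration 4: beta = 0.6, y = 0.7895 + 0.6*(0.7895 - 0.9123) = 0.7158
  grad(y) = -3.5471, v = y - alpha*grad = 0.8641
  prox(v) = soft_thresh(0.8641, 0.0573) = 0.8068
f(x_4) = 8*0.8068^2 - 15*0.8068 + 1.37*|0.8068| = -5.7893


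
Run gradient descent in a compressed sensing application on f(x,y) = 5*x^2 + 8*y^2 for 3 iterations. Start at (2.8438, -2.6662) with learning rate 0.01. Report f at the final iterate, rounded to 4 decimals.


Gradient descent on f(x,y) = 5*x^2 + 8*y^2.
Starting point: (2.8438, -2.6662), alpha = 0.01
Step 1: grad_x = 2*5*2.8438 = 28.438, grad_y = 2*8*-2.6662 = -42.6592
  x_1 = 2.8438 - 0.01*28.438 = 2.5594
  y_1 = -2.6662 - 0.01*-42.6592 = -2.2396
Step 2: grad_x = 2*5*2.5594 = 25.5942, grad_y = 2*8*-2.2396 = -35.8337
  x_2 = 2.5594 - 0.01*25.5942 = 2.3035
  y_2 = -2.2396 - 0.01*-35.8337 = -1.8813
Step 3: grad_x = 2*5*2.3035 = 23.0348, grad_y = 2*8*-1.8813 = -30.1003
  x_3 = 2.3035 - 0.01*23.0348 = 2.0731
  y_3 = -1.8813 - 0.01*-30.1003 = -1.5803
f(2.0731, -1.5803) = 5*2.0731^2 + 8*(-1.5803)^2 = 41.4673


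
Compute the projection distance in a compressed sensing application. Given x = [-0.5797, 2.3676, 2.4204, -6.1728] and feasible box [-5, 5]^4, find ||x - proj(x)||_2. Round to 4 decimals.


Project each component onto [-5, 5].
clip(-0.5797) = -0.5797, clip(2.3676) = 2.3676, clip(2.4204) = 2.4204, clip(-6.1728) = -5.0
Projection = [-0.5797, 2.3676, 2.4204, -5.0]
Squared diffs: [0.0, 0.0, 0.0, 1.3755]
Distance = sqrt(1.3755) = 1.1728


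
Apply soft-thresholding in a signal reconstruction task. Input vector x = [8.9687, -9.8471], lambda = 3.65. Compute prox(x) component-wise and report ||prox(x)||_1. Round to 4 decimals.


Soft-thresholding with lambda = 3.65:
prox(8.9687) = sign(8.9687)*max(|8.9687| - 3.65, 0) = 5.3187
prox(-9.8471) = sign(-9.8471)*max(|-9.8471| - 3.65, 0) = -6.1971
prox(x) = [5.3187, -6.1971]
||prox(x)||_1 = 5.3187 + 6.1971 = 11.5158


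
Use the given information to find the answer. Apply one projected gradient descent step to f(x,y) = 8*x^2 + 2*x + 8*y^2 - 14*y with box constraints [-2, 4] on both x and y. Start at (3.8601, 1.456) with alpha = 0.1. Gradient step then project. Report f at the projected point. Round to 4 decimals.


Step 1: Compute gradient at (3.8601, 1.456).
grad_x = 2*8*3.8601 + 2 = 63.7616
grad_y = 2*8*1.456 - 14 = 9.296
Step 2: Gradient step.
x_raw = 3.8601 - 0.1*63.7616 = -2.5161
y_raw = 1.456 - 0.1*9.296 = 0.5264
Step 3: Project onto [-2, 4].
x_proj = clip(-2.5161) = -2.0
y_proj = clip(0.5264) = 0.5264
Step 4: Evaluate f.
f(-2.0, 0.5264) = 22.8472


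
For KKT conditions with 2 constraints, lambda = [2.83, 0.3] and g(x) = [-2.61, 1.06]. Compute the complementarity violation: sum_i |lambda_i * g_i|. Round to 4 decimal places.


KKT complementary slackness check:
lambda_1 * g_1 = 2.83 * -2.61 = -7.3863
lambda_2 * g_2 = 0.3 * 1.06 = 0.318
Total violation = 7.3863 + 0.318 = 7.7043


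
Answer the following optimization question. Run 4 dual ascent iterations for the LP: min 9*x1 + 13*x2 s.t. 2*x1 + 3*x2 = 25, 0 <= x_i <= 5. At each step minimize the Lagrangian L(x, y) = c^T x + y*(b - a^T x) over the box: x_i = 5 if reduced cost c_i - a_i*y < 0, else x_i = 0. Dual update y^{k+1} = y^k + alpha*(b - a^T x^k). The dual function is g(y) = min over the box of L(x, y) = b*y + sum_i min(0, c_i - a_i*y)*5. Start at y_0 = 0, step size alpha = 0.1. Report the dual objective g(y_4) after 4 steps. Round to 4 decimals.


Dual ascent for LP: min 9*x1 + 13*x2, 2*x1 + 3*x2 = 25, 0 <= x_i <= 5
Step 1: y^k = 0.0, reduced costs: (9.0, 13.0)
  x^k = (0.0, 0.0), subgradient = b - a^T x = 25.0
  y^{k+1} = 0.0 + 0.1*25.0 = 2.5
Step 2: y^k = 2.5, reduced costs: (4.0, 5.5)
  x^k = (0.0, 0.0), subgradient = b - a^T x = 25.0
  y^{k+1} = 2.5 + 0.1*25.0 = 5.0
Step 3: y^k = 5.0, reduced costs: (-1.0, -2.0)
  x^k = (5.0, 5.0), subgradient = b - a^T x = 0.0
  y^{k+1} = 5.0 + 0.1*0.0 = 5.0
Step 4: y^k = 5.0, reduced costs: (-1.0, -2.0)
  x^k = (5.0, 5.0), subgradient = b - a^T x = 0.0
  y^{k+1} = 5.0 + 0.1*0.0 = 5.0
Dual objective at y_4 = 5.0: reduced costs (-1.0, -2.0), box minimizer x = (5.0, 5.0)
g(y_4) = b*y + (c1 - a1*y)*x1 + (c2 - a2*y)*x2 = 25*5.0 + (-1.0)*5.0 + (-2.0)*5.0 = 125.0 - 5.0 - 10.0 = 110.0


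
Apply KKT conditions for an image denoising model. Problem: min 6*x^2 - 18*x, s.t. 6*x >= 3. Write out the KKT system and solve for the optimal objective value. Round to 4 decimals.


Step 1: Try lambda = 0 (constraint inactive).
Stationarity: 2*6*x - 18 = 0
x* = 18/(2*6) = 1.5
Check constraint: 6*1.5 = 9.0 >= 3 -- satisfied.
Step 2: Compute optimal value.
f(x*) = 6*1.5^2 - 18*1.5 = -13.5


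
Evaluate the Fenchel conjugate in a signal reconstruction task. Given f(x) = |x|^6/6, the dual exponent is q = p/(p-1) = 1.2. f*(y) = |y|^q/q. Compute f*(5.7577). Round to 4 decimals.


The conjugate exponent q satisfies 1/p + 1/q = 1.
p = 6, so q = 6/(6 - 1) = 1.2
|y|^q = 5.7577^1.2 = 8.1714
f*(5.7577) = 8.1714 / 1.2 = 6.8095


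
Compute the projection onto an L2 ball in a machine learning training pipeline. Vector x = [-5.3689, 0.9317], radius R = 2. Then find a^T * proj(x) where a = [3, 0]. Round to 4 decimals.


Step 1: Compute ||x|| (intermediates to 6 decimals).
||x|| = sqrt((-5.3689)^2 + 0.9317^2) = 5.449142
Step 2: Project.
Since ||x|| > R, scale = R/||x|| = 2/5.449142 = 0.36703, proj(x) = scale * x
proj(x) = [-1.970547, 0.341962]
Step 3: Dot product.
a^T * proj(x) = 3*(-1.970547) + 0*0.341962 = -5.9116


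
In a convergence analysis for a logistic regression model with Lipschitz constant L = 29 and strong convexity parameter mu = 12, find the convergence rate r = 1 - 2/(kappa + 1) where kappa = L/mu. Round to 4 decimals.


Step 1: Compute the condition number.
kappa = L/mu = 29/12 = 2.4167
Step 2: Compute the convergence rate.
r = 1 - 2/(kappa + 1) = 1 - 2*mu/(L + mu) = (L - mu)/(L + mu) = 17/41 = 0.4146


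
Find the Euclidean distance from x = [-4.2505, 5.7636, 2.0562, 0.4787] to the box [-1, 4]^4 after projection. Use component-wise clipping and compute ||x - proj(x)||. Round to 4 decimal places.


Project each component onto [-1, 4].
clip(-4.2505) = -1.0, clip(5.7636) = 4.0, clip(2.0562) = 2.0562, clip(0.4787) = 0.4787
Projection = [-1.0, 4.0, 2.0562, 0.4787]
Squared diffs: [10.5658, 3.1103, 0.0, 0.0]
Distance = sqrt(13.6761) = 3.6981


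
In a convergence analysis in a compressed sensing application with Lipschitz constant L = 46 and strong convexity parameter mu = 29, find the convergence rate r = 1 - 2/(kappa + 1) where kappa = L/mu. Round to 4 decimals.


Step 1: Compute the condition number.
kappa = L/mu = 46/29 = 1.5862
Step 2: Compute the convergence rate.
r = 1 - 2/(kappa + 1) = 1 - 2*mu/(L + mu) = (L - mu)/(L + mu) = 17/75 = 0.2267


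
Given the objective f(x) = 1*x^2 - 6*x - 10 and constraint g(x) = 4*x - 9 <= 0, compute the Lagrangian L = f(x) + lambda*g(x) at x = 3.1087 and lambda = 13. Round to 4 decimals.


Step 1: Evaluate f(x).
f(3.1087) = 1*3.1087^2 - 6*3.1087 - 10 = -18.9882
Step 2: Evaluate g(x).
g(3.1087) = 4*3.1087 - 9 = 3.4348
Step 3: Compute Lagrangian.
L = -18.9882 + 13*3.4348 = 25.6642


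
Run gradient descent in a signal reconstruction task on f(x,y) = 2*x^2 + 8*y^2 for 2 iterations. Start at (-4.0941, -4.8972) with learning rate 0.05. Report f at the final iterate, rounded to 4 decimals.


Gradient descent on f(x,y) = 2*x^2 + 8*y^2.
Starting point: (-4.0941, -4.8972), alpha = 0.05
Step 1: grad_x = 2*2*-4.0941 = -16.3764, grad_y = 2*8*-4.8972 = -78.3552
  x_1 = -4.0941 - 0.05*-16.3764 = -3.2753
  y_1 = -4.8972 - 0.05*-78.3552 = -0.9794
Step 2: grad_x = 2*2*-3.2753 = -13.1011, grad_y = 2*8*-0.9794 = -15.671
  x_2 = -3.2753 - 0.05*-13.1011 = -2.6202
  y_2 = -0.9794 - 0.05*-15.671 = -0.1959
f(-2.6202, -0.1959) = 2*(-2.6202)^2 + 8*(-0.1959)^2 = 14.0381


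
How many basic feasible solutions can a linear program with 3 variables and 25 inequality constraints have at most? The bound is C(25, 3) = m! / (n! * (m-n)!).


Each vertex corresponds to some choice of n active constraints out of m, so the number of vertices is at most C(m, n) = m! / (n!(m-n)!).
m = 25, n = 3
Numerator: 25 * 24 * 23
Denominator: 3! = 6
C(25, 3) = 2300


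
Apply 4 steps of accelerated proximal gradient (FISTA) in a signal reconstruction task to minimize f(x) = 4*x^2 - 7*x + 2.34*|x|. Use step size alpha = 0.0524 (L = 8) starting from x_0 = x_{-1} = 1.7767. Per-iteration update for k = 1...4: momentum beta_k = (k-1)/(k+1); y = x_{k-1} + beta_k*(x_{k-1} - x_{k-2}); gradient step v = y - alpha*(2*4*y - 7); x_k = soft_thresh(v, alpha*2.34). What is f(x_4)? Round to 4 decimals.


FISTA on f(x) = 4*x^2 - 7*x + 2.34*|x|
L = 8, alpha = 0.0524
Iteration 1: beta = 0.0, y = 1.7767 + 0.0*(1.7767 - 1.7767) = 1.7767
  grad(y) = 7.2136, v = y - alpha*grad = 1.3987
  prox(v) = soft_thresh(1.3987, 0.1226) = 1.2761
Iteration 2: beta = 0.3333, y = 1.2761 + 0.3333*(1.2761 - 1.7767) = 1.1092
  grad(y) = 1.8738, v = y - alpha*grad = 1.011
  prox(v) = soft_thresh(1.011, 0.1226) = 0.8884
Iteration 3: beta = 0.5, y = 0.8884 + 0.5*(0.8884 - 1.2761) = 0.6946
  grad(y) = -1.4433, v = y - alpha*grad = 0.7702
  prox(v) = soft_thresh(0.7702, 0.1226) = 0.6476
Iteration 4: beta = 0.6, y = 0.6476 + 0.6*(0.6476 - 0.8884) = 0.5031
  grad(y) = -2.9752, v = y - alpha*grad = 0.659
  prox(v) = soft_thresh(0.659, 0.1226) = 0.5364
f(x_4) = 4*0.5364^2 - 7*0.5364 + 2.34*|0.5364| = -1.3487


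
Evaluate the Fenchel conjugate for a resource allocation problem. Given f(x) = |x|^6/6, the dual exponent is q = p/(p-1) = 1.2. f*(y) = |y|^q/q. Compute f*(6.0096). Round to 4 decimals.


The conjugate exponent q satisfies 1/p + 1/q = 1.
p = 6, so q = 6/(6 - 1) = 1.2
|y|^q = 6.0096^1.2 = 8.6023
f*(6.0096) = 8.6023 / 1.2 = 7.1686


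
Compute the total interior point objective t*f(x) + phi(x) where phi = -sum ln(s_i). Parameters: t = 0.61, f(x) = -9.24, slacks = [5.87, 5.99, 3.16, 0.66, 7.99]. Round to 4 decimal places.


Step 1: Compute log-barrier.
ln values: [1.7699, 1.7901, 1.1506, -0.4155, 2.0782]
phi = -(1.7699 + 1.7901 + 1.1506 - 0.4155 + 2.0782) = -6.3732
Step 2: Compute augmented objective.
t*f(x) = 0.61*-9.24 = -5.6364
Total = -5.6364 - 6.3732 = -12.0096


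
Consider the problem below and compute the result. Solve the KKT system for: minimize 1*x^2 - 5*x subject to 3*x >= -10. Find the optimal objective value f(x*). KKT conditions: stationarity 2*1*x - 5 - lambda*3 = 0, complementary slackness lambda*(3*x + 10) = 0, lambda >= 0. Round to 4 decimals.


Step 1: Try lambda = 0 (constraint inactive).
Stationarity: 2*1*x - 5 = 0
x* = 5/(2*1) = 2.5
Check constraint: 3*2.5 = 7.5 >= -10 -- satisfied.
Step 2: Compute optimal value.
f(x*) = 1*2.5^2 - 5*2.5 = -6.25


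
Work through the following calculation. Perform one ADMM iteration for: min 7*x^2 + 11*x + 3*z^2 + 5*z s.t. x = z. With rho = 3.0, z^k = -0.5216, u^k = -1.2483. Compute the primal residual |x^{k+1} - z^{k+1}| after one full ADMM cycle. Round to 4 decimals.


ADMM iteration with rho = 3.0, z^k = -0.5216, u^k = -1.2483
Step 1: x-update.
Minimize 7*x^2 + 11*x + (3.0/2)*(x + 0.5216 - 1.2483)^2
FOC: (2*7 + 3.0)*x = -11 + 3.0*(-0.5216 + 1.2483)
x^{k+1} = -0.5188
Step 2: z-update.
Minimize 3*z^2 + 5*z + (3.0/2)*(-0.5188 - z - 1.2483)^2
FOC: (2*3 + 3.0)*z = -5 + 3.0*(-0.5188 - 1.2483)
z^{k+1} = -1.1446
Step 3: u-update.
u^{k+1} = -1.2483 - 0.5188 + 1.1446 = -0.6225
Step 4: Primal residual = |-0.5188 + 1.1446| = 0.6258


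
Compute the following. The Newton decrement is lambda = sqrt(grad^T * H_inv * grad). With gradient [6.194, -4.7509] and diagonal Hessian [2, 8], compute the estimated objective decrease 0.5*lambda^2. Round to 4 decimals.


Step 1: H is diagonal, so H^(-1) * g = [3.097, -0.5939].
Step 2: g^T H^(-1) g = sum_i g_i^2 / H_ii
  = (6.194)^2/2 + (-4.7509)^2/8
  = 19.1828 + 2.8214 = 22.0042
Step 3: Objective decrease = 0.5 * g^T H^(-1) g = 11.0021


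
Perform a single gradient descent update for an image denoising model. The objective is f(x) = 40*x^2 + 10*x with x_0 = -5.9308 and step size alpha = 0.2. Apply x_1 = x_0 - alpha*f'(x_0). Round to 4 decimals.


We compute the gradient at x_0 and apply the update.
f'(x) = 80*x + 10
f'(-5.9308) = 80*-5.9308 + 10 = -464.464
x_1 = -5.9308 - 0.2*-464.464 = 86.962


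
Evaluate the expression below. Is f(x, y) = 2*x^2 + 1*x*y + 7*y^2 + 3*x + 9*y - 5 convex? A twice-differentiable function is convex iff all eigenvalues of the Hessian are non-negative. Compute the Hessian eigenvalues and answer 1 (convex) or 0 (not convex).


The Hessian of f(x,y) = 2*x^2 + 1*x*y + 7*y^2 + 3*x + 9*y - 5 is:
H = [[4, 1], [1, 14]]
Trace = 4 + 14 = 18
Determinant = 4*14 - (1)^2 = 55
Discriminant = (18)^2 - 4*55 = 104.0
Eigenvalues: lambda_1 = 3.901, lambda_2 = 14.099
The function is convex.

1


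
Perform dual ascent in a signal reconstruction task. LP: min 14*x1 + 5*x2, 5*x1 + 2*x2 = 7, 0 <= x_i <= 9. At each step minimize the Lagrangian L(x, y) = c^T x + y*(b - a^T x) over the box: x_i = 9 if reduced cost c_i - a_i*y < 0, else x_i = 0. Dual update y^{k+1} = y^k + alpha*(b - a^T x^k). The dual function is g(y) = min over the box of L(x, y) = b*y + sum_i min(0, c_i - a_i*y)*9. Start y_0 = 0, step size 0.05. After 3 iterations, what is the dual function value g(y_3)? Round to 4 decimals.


Dual ascent for LP: min 14*x1 + 5*x2, 5*x1 + 2*x2 = 7, 0 <= x_i <= 9
Step 1: y^k = 0.0, reduced costs: (14.0, 5.0)
  x^k = (0.0, 0.0), subgradient = b - a^T x = 7.0
  y^{k+1} = 0.0 + 0.05*7.0 = 0.35
Step 2: y^k = 0.35, reduced costs: (12.25, 4.3)
  x^k = (0.0, 0.0), subgradient = b - a^T x = 7.0
  y^{k+1} = 0.35 + 0.05*7.0 = 0.7
Step 3: y^k = 0.7, reduced costs: (10.5, 3.6)
  x^k = (0.0, 0.0), subgradient = b - a^T x = 7.0
  y^{k+1} = 0.7 + 0.05*7.0 = 1.05
Dual objective at y_3 = 1.05: reduced costs (8.75, 2.9), box minimizer x = (0.0, 0.0)
g(y_3) = b*y + (c1 - a1*y)*x1 + (c2 - a2*y)*x2 = 7*1.05 + 8.75*0.0 + 2.9*0.0 = 7.35 + 0.0 + 0.0 = 7.35


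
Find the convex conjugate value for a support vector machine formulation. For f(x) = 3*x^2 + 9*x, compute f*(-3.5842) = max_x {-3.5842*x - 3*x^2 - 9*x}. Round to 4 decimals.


f*(y) = sup_x {y*x - a*x^2 - b*x} = sup_x {(y-b)*x - a*x^2}
FOC: (y - b) - 2a*x = 0 => x* = (y - b)/(2a)
x* = (-3.5842 - 9)/(2*3) = -2.0974
f*(-3.5842) = (y-b)^2/(4a) = (-3.5842 - 9)^2/(4*3)
= 158.3621/12 = 13.1968


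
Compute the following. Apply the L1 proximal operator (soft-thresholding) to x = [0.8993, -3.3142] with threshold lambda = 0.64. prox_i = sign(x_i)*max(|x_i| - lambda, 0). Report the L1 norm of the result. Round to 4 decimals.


Soft-thresholding with lambda = 0.64:
prox(0.8993) = sign(0.8993)*max(|0.8993| - 0.64, 0) = 0.2593
prox(-3.3142) = sign(-3.3142)*max(|-3.3142| - 0.64, 0) = -2.6742
prox(x) = [0.2593, -2.6742]
||prox(x)||_1 = 0.2593 + 2.6742 = 2.9335


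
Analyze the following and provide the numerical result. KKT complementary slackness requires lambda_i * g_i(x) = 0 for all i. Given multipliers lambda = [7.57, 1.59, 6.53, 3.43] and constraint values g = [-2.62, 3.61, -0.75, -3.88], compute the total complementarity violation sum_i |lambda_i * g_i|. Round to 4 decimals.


KKT complementary slackness check:
lambda_1 * g_1 = 7.57 * -2.62 = -19.8334
lambda_2 * g_2 = 1.59 * 3.61 = 5.7399
lambda_3 * g_3 = 6.53 * -0.75 = -4.8975
lambda_4 * g_4 = 3.43 * -3.88 = -13.3084
Total violation = 19.8334 + 5.7399 + 4.8975 + 13.3084 = 43.7792


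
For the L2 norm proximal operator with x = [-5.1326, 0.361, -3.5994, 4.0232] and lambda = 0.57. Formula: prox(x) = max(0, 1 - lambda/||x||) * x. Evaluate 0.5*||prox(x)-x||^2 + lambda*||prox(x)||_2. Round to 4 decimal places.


Step 1: Compute ||x||.
||x|| = 7.4576
Step 2: Compute scaling factor.
scale = max(0, 1 - 0.57/7.4576) = 0.9236
Step 3: prox(x) = [-4.7403, 0.3334, -3.3243, 3.7157]
||prox(x)|| = 6.8876
Step 4: Proximal objective.
0.5*||prox-x||^2 = 0.1625
lambda*||prox|| = 3.9259
Total = 4.0884


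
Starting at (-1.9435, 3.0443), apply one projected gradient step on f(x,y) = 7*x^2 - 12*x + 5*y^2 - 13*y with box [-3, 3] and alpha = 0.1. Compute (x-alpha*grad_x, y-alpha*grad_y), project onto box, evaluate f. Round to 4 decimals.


Step 1: Compute gradient at (-1.9435, 3.0443).
grad_x = 2*7*-1.9435 - 12 = -39.209
grad_y = 2*5*3.0443 - 13 = 17.443
Step 2: Gradient step.
x_raw = -1.9435 - 0.1*-39.209 = 1.9774
y_raw = 3.0443 - 0.1*17.443 = 1.3
Step 3: Project onto [-3, 3].
x_proj = clip(1.9774) = 1.9774
y_proj = clip(1.3) = 1.3
Step 4: Evaluate f.
f(1.9774, 1.3) = -4.808


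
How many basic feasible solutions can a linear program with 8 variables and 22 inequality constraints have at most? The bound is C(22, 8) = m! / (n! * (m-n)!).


Each vertex corresponds to some choice of n active constraints out of m, so the number of vertices is at most C(m, n) = m! / (n!(m-n)!).
m = 22, n = 8
Numerator: 22 * 21 * 20 * 19 * 18 * 17 * 16 * 15
Denominator: 8! = 40320
C(22, 8) = 319770


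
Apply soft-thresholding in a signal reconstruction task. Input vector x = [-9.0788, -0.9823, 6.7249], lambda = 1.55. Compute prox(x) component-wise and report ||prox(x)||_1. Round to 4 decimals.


Soft-thresholding with lambda = 1.55:
prox(-9.0788) = sign(-9.0788)*max(|-9.0788| - 1.55, 0) = -7.5288
prox(-0.9823) = sign(-0.9823)*max(|-0.9823| - 1.55, 0) = 0.0
prox(6.7249) = sign(6.7249)*max(|6.7249| - 1.55, 0) = 5.1749
prox(x) = [-7.5288, 0.0, 5.1749]
||prox(x)||_1 = 7.5288 + 0.0 + 5.1749 = 12.7037


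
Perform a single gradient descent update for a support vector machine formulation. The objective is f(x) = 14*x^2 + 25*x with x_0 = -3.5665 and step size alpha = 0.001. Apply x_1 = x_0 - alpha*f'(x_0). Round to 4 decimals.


We compute the gradient at x_0 and apply the update.
f'(x) = 28*x + 25
f'(-3.5665) = 28*-3.5665 + 25 = -74.862
x_1 = -3.5665 - 0.001*-74.862 = -3.4916


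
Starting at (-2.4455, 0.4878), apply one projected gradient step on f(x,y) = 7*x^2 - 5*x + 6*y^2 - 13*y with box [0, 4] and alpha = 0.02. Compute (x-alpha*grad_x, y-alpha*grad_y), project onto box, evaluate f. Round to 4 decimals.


Step 1: Compute gradient at (-2.4455, 0.4878).
grad_x = 2*7*-2.4455 - 5 = -39.237
grad_y = 2*6*0.4878 - 13 = -7.1464
Step 2: Gradient step.
x_raw = -2.4455 - 0.02*-39.237 = -1.6608
y_raw = 0.4878 - 0.02*-7.1464 = 0.6307
Step 3: Project onto [0, 4].
x_proj = clip(-1.6608) = 0.0
y_proj = clip(0.6307) = 0.6307
Step 4: Evaluate f.
f(0.0, 0.6307) = -5.8126
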